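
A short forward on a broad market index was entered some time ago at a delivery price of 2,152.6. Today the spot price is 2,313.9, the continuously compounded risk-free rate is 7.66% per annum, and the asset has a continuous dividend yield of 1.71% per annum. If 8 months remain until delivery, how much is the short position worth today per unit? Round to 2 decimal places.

-242.24

Current fair forward for the remaining 8 months: F = S·e^((r − q)·T), (r − q) = 0.0766 − 0.0171 = 0.0595
F = 2313.9 · e^(0.0595 × 8/12) = 2313.9 × 1.04046390 = 2407.5294
Value of long forward = (F − K)·e^(−rT) = (2407.5294 − 2152.6) · e^(−0.0766·8/12)
= 254.9294 × 0.95021532 = 242.24
Short position value = −(long value) = -242.24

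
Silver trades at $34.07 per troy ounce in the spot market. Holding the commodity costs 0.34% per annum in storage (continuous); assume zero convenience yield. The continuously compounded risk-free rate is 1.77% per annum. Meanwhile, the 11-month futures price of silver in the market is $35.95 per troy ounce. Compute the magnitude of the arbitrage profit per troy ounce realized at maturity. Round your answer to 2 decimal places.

$1.21 per troy ounce

Fair futures: F* = S·e^(carry·T), with carry = (r + u) = 0.0177 + 0.0034 = 0.0211
F* = 34.07 · e^(0.0211 × 11/12) = 34.07 · e^0.019342 = 34.07 × 1.019530 = $34.7354
Market $35.95 > fair $34.7354: forward overpriced → cash-and-carry (buy spot, short the forward).
At maturity, profit = |F_mkt − F*| = |35.95 − 34.7354| = $1.21 per troy ounce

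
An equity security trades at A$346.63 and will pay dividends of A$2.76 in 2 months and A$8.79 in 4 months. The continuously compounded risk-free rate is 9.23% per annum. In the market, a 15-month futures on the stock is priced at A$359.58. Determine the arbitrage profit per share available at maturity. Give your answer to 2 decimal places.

PV(dividends) I = 2.76·e^(−0.0923·2/12) + 8.79·e^(−0.0923·4/12) = 11.2415
Fair futures F* = (S − I)·e^(rT) = (346.63 − 11.2415)·e^0.115375 = 335.3885 × 1.122294 = 376.4045
Market A$359.58 < fair 376.4045: forward underpriced → reverse cash-and-carry (short the stock, invest proceeds at r, pay the dividends, go long the forward).
Profit at T = |F_mkt − F*| = |359.58 − 376.4045| = A$16.82 per share

A$16.82 per share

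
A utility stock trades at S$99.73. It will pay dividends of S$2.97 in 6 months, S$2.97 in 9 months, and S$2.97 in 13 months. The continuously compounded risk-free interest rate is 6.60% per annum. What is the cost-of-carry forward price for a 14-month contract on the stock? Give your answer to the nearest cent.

S$98.57

PV(dividends) I = 2.97·e^(−0.0660·6/12) + 2.97·e^(−0.0660·9/12) + 2.97·e^(−0.0660·13/12)
I = 2.8736 + 2.8266 + 2.7651 = 8.4653
F = (S − I)·e^(rT) = (99.73 − 8.4653) · e^(0.0660·14/12)
= 91.2647 · e^0.077000 = 91.2647 × 1.080042 = S$98.57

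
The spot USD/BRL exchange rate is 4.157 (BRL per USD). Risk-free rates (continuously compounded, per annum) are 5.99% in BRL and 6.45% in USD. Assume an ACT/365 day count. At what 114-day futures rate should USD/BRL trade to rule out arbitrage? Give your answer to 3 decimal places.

4.151

F = S·e^((r_BRL − r_USD)T) = 4.157 · e^((0.0599 − 0.0645) × 114/365)
= 4.157 · e^-0.001437 = 4.157 × 0.998564
F = 4.151 BRL per USD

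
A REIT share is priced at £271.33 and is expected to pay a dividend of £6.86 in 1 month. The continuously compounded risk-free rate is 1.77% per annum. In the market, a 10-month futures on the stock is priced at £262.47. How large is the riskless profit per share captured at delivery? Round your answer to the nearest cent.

£5.94 per share

PV(dividends) I = 6.86·e^(−0.0177·1/12) = 6.8499
Fair futures F* = (S − I)·e^(rT) = (271.33 − 6.8499)·e^0.014750 = 264.4801 × 1.014859 = 268.4100
Market £262.47 < fair 268.4100: forward underpriced → reverse cash-and-carry (short the stock, invest proceeds at r, pay the dividends, go long the forward).
Profit at T = |F_mkt − F*| = |262.47 − 268.4100| = £5.94 per share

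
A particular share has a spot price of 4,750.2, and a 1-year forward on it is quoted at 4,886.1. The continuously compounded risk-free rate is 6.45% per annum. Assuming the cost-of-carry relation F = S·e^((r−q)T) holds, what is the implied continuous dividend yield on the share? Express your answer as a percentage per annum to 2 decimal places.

From F = S·e^((r−q)T): (r − q) = ln(F/S)/T
ln(4886.1/4750.2) = ln(1.028609) = 0.028207
(r − q) = 0.028207 / (12/12) = 0.028207
q = r − ln(F/S)/T = 0.0645 − 0.028207 = 0.036293
q = 3.63%

3.63%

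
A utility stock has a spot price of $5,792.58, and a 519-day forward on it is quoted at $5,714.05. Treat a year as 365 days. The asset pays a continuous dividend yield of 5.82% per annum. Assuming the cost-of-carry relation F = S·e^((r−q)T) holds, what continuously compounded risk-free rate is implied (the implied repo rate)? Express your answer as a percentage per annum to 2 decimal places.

From F = S·e^((r−q)T): (r − q) = ln(F/S)/T
ln(5714.05/5792.58) = ln(0.986443) = -0.013650
(r − q) = -0.013650 / (519/365) = -0.009600
r = ln(F/S)/T + q = -0.009600 + 0.0582 = 0.048600
r = 4.86%

4.86%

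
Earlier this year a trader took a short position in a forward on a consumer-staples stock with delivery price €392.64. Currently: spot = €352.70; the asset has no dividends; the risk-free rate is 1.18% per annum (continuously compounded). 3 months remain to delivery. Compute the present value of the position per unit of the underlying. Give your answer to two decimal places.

€38.78

Current fair forward for the remaining 3 months: F = S·e^(r·T), r = 0.0118
F = 352.70 · e^(0.0118 × 3/12) = 352.70 × 1.002954 = 353.7419
Value of long forward = (F − K)·e^(−rT) = (353.7419 − 392.64) · e^(−0.0118·3/12)
= -38.8981 × 0.997054 = -38.78
Short position value = −(long value) = €38.78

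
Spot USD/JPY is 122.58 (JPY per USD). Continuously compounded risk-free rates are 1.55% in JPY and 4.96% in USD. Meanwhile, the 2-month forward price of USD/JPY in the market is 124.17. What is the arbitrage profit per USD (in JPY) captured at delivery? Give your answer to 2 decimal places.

2.28 per USD (in JPY)

Fair forward: F* = S·e^(carry·T), with carry = (r_JPY − r_USD) = 0.0155 − 0.0496 = -0.0341
F* = 122.58 · e^(-0.0341 × 2/12) = 122.58 · e^-0.005683 = 122.58 × 0.994333 = 121.8853
Market 124.17 > fair 121.8853: forward overpriced → cash-and-carry (buy spot, short the forward).
At maturity, profit = |F_mkt − F*| = |124.17 − 121.8853| = 2.28 per USD (in JPY)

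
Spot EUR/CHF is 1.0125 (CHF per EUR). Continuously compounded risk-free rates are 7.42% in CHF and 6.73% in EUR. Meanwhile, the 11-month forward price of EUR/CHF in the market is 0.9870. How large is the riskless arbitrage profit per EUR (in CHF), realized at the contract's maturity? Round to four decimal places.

Fair forward: F* = S·e^(carry·T), with carry = (r_CHF − r_EUR) = 0.0742 − 0.0673 = 0.0069
F* = 1.0125 · e^(0.0069 × 11/12) = 1.0125 · e^0.006325 = 1.0125 × 1.006345 = 1.0189
Market 0.9870 < fair 1.0189: forward underpriced → reverse cash-and-carry (short spot, go long the forward).
At maturity, profit = |F_mkt − F*| = |0.9870 − 1.0189| = 0.0319 per EUR (in CHF)

0.0319 per EUR (in CHF)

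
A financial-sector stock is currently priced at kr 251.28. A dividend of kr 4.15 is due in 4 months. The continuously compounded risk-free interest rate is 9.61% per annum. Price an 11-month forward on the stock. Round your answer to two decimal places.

PV(dividends) I = 4.15·e^(−0.0961·4/12)
I = 4.0192
F = (S − I)·e^(rT) = (251.28 − 4.0192) · e^(0.0961·11/12)
= 247.2608 · e^0.088092 = 247.2608 × 1.092089 = kr 270.03

kr 270.03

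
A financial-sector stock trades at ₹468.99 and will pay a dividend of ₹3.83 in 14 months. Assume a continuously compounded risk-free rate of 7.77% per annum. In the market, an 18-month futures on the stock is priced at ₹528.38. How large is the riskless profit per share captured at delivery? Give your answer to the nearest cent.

PV(dividends) I = 3.83·e^(−0.0777·14/12) = 3.4981
Fair futures F* = (S − I)·e^(rT) = (468.99 − 3.4981)·e^0.116550 = 465.4919 × 1.123614 = 523.0332
Market ₹528.38 > fair 523.0332: forward overpriced → cash-and-carry (borrow at r, buy the stock and collect the dividends, short the forward).
Profit at T = |F_mkt − F*| = |528.38 − 523.0332| = ₹5.35 per share

₹5.35 per share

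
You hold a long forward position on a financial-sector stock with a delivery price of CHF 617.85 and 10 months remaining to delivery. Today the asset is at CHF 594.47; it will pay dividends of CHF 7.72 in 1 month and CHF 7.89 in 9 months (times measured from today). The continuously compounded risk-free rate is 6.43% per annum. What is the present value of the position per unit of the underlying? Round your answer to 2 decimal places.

PV(remaining dividends) I = 7.72·e^(−0.0643·1/12) + 7.89·e^(−0.0643·9/12) = 15.1973
Current forward F = (S − I)·e^(rT) = (594.47 − 15.1973)·e^(0.0643·10/12) = 579.2727 × 1.055045 = 611.1588
Value (long) = (F − K)·e^(−rT) = (611.1588 − 617.85) × 0.947827 = -6.3421
Value = -CHF 6.34

-CHF 6.34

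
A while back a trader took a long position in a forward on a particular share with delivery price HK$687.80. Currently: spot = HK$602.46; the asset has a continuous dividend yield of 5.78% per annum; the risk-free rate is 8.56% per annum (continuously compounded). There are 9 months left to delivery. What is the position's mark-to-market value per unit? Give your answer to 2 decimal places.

Current fair forward for the remaining 9 months: F = S·e^((r − q)·T), (r − q) = 0.0856 − 0.0578 = 0.0278
F = 602.46 · e^(0.0278 × 9/12) = 602.46 × 1.021069 = 615.1532
Value of long forward = (F − K)·e^(−rT) = (615.1532 − 687.80) · e^(−0.0856·9/12)
= -72.6468 × 0.937817 = -68.13

-HK$68.13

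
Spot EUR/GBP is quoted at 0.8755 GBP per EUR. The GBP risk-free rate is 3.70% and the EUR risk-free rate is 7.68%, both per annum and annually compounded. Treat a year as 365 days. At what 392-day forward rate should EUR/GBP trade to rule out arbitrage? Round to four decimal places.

By covered interest parity, F = S · (1+r_GBP)^T / (1+r_EUR)^T
= 0.8755 × 1.039791 / 1.082710 = 0.8755 × 0.960360
F = 0.8408 GBP per EUR

0.8408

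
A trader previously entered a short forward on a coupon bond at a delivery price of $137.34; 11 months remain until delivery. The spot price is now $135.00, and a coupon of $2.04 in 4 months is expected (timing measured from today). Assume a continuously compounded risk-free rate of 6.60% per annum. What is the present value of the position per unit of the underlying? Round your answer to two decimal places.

PV(remaining coupons) I = 2.04·e^(−0.0660·4/12) = 1.9956
Current forward F = (S − I)·e^(rT) = (135.00 − 1.9956)·e^(0.0660·11/12) = 133.0044 × 1.062368 = 141.2996
Value (long) = (F − K)·e^(−rT) = (141.2996 − 137.34) × 0.941294 = 3.7271
Short position value = −(long value) = -$3.73

-$3.73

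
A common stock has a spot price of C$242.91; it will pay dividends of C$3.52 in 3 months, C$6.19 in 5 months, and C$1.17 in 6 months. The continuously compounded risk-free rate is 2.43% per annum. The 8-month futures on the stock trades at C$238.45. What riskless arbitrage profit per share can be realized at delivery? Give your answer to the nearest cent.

PV(dividends) I = 3.52·e^(−0.0243·3/12) + 6.19·e^(−0.0243·5/12) + 1.17·e^(−0.0243·6/12) = 10.7822
Fair futures F* = (S − I)·e^(rT) = (242.91 − 10.7822)·e^0.016200 = 232.1278 × 1.016332 = 235.9189
Market C$238.45 > fair 235.9189: forward overpriced → cash-and-carry (borrow at r, buy the stock and collect the dividends, short the forward).
Profit at T = |F_mkt − F*| = |238.45 − 235.9189| = C$2.53 per share

C$2.53 per share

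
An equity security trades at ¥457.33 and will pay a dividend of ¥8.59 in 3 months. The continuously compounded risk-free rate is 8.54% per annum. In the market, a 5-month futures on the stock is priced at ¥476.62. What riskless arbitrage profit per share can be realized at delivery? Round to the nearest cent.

PV(dividends) I = 8.59·e^(−0.0854·3/12) = 8.4085
Fair futures F* = (S − I)·e^(rT) = (457.33 − 8.4085)·e^0.035583 = 448.9215 × 1.036224 = 465.1832
Market ¥476.62 > fair 465.1832: forward overpriced → cash-and-carry (borrow at r, buy the stock and collect the dividends, short the forward).
Profit at T = |F_mkt − F*| = |476.62 − 465.1832| = ¥11.44 per share

¥11.44 per share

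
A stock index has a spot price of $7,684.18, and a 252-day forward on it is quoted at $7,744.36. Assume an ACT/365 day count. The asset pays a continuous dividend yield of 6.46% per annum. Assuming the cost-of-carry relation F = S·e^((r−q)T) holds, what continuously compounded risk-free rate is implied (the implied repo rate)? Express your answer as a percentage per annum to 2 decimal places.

From F = S·e^((r−q)T): (r − q) = ln(F/S)/T
ln(7744.36/7684.18) = ln(1.007832) = 0.007801
(r − q) = 0.007801 / (252/365) = 0.011299
r = ln(F/S)/T + q = 0.011299 + 0.0646 = 0.075899
r = 7.59%

7.59%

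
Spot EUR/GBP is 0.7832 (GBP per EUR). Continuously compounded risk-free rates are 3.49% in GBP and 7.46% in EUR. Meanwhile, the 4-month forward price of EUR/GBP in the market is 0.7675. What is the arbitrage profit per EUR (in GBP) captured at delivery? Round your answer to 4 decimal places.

Fair forward: F* = S·e^(carry·T), with carry = (r_GBP − r_EUR) = 0.0349 − 0.0746 = -0.0397
F* = 0.7832 · e^(-0.0397 × 4/12) = 0.7832 · e^-0.013233 = 0.7832 × 0.986854 = 0.7729
Market 0.7675 < fair 0.7729: forward underpriced → reverse cash-and-carry (short spot, go long the forward).
At maturity, profit = |F_mkt − F*| = |0.7675 − 0.7729| = 0.0054 per EUR (in GBP)

0.0054 per EUR (in GBP)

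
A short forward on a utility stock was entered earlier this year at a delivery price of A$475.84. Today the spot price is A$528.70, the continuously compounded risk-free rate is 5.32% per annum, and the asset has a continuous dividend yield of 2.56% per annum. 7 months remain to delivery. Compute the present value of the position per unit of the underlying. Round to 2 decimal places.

Current fair forward for the remaining 7 months: F = S·e^((r − q)·T), (r − q) = 0.0532 − 0.0256 = 0.0276
F = 528.70 · e^(0.0276 × 7/12) = 528.70 × 1.016230 = 537.2808
Value of long forward = (F − K)·e^(−rT) = (537.2808 − 475.84) · e^(−0.0532·7/12)
= 61.4408 × 0.969443 = 59.56
Short position value = −(long value) = -A$59.56

-A$59.56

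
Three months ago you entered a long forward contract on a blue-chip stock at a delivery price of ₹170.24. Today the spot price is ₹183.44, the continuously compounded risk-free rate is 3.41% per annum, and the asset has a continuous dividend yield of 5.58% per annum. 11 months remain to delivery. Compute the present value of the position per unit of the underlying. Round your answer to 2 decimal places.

₹9.29

Current fair forward for the remaining 11 months: F = S·e^((r − q)·T), (r − q) = 0.0341 − 0.0558 = -0.0217
F = 183.44 · e^(-0.0217 × 11/12) = 183.44 × 0.980305 = 179.8271
Value of long forward = (F − K)·e^(−rT) = (179.8271 − 170.24) · e^(−0.0341·11/12)
= 9.5871 × 0.969225 = 9.29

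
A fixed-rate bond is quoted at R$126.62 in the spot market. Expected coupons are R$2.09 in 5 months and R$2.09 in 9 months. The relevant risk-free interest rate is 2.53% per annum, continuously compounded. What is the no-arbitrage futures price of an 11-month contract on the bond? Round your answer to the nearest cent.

PV(coupons) I = 2.09·e^(−0.0253·5/12) + 2.09·e^(−0.0253·9/12)
I = 2.0681 + 2.0507 = 4.1188
F = (S − I)·e^(rT) = (126.62 − 4.1188) · e^(0.0253·11/12)
= 122.5012 · e^0.023192 = 122.5012 × 1.023463 = R$125.38

R$125.38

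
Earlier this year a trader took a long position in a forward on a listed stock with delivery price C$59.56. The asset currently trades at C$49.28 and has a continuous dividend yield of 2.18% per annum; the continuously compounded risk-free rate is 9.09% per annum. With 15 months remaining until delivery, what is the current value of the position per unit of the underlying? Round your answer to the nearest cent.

-C$5.21

Current fair forward for the remaining 15 months: F = S·e^((r − q)·T), (r − q) = 0.0909 − 0.0218 = 0.0691
F = 49.28 · e^(0.0691 × 15/12) = 49.28 × 1.090215 = 53.7258
Value of long forward = (F − K)·e^(−rT) = (53.7258 − 59.56) · e^(−0.0909·15/12)
= -5.8342 × 0.892593 = -5.21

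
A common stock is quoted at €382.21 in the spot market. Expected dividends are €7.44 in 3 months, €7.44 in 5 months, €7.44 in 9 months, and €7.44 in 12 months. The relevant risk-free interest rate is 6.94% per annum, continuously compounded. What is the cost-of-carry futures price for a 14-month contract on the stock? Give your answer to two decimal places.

€383.49

PV(dividends) I = 7.44·e^(−0.0694·3/12) + 7.44·e^(−0.0694·5/12) + 7.44·e^(−0.0694·9/12) + 7.44·e^(−0.0694·12/12)
I = 7.3120 + 7.2279 + 7.0627 + 6.9412 = 28.5438
F = (S − I)·e^(rT) = (382.21 − 28.5438) · e^(0.0694·14/12)
= 353.6662 · e^0.080967 = 353.6662 × 1.084335 = €383.49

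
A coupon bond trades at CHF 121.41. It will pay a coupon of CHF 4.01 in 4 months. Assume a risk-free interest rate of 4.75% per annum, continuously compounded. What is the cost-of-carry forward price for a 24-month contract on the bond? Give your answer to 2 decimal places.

CHF 129.17

PV(coupons) I = 4.01·e^(−0.0475·4/12)
I = 3.9470
F = (S − I)·e^(rT) = (121.41 − 3.9470) · e^(0.0475·24/12)
= 117.4630 · e^0.095000 = 117.4630 × 1.099659 = CHF 129.17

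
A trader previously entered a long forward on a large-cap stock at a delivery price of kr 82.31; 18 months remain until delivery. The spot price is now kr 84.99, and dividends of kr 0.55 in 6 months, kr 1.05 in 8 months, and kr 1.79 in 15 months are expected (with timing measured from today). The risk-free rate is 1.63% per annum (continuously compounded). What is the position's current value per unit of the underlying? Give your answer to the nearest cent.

PV(remaining dividends) I = 0.55·e^(−0.0163·6/12) + 1.05·e^(−0.0163·8/12) + 1.79·e^(−0.0163·15/12) = 3.3381
Current forward F = (S − I)·e^(rT) = (84.99 − 3.3381)·e^(0.0163·18/12) = 81.6519 × 1.024751 = 83.6729
Value (long) = (F − K)·e^(−rT) = (83.6729 − 82.31) × 0.975846 = 1.3300
Value = kr 1.33

kr 1.33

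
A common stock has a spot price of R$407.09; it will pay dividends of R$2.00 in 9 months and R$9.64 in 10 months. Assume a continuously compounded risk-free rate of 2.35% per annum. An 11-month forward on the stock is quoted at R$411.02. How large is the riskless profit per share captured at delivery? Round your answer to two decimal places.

R$6.73 per share

PV(dividends) I = 2.00·e^(−0.0235·9/12) + 9.64·e^(−0.0235·10/12) = 11.4181
Fair forward F* = (S − I)·e^(rT) = (407.09 − 11.4181)·e^0.021542 = 395.6719 × 1.021776 = 404.2881
Market R$411.02 > fair 404.2881: forward overpriced → cash-and-carry (borrow at r, buy the stock and collect the dividends, short the forward).
Profit at T = |F_mkt − F*| = |411.02 − 404.2881| = R$6.73 per share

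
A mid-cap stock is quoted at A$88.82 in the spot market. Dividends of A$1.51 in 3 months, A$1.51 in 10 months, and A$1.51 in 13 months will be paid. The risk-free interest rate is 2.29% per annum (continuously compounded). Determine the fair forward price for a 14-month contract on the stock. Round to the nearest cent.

A$86.65

PV(dividends) I = 1.51·e^(−0.0229·3/12) + 1.51·e^(−0.0229·10/12) + 1.51·e^(−0.0229·13/12)
I = 1.5014 + 1.4815 + 1.4730 = 4.4559
F = (S − I)·e^(rT) = (88.82 − 4.4559) · e^(0.0229·14/12)
= 84.3641 · e^0.026717 = 84.3641 × 1.027077 = A$86.65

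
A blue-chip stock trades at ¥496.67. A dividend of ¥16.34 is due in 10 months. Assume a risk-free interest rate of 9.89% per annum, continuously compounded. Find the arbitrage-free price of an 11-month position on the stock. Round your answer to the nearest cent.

PV(dividends) I = 16.34·e^(−0.0989·10/12)
I = 15.0473
F = (S − I)·e^(rT) = (496.67 − 15.0473) · e^(0.0989·11/12)
= 481.6227 · e^0.090658 = 481.6227 × 1.094894 = ¥527.33

¥527.33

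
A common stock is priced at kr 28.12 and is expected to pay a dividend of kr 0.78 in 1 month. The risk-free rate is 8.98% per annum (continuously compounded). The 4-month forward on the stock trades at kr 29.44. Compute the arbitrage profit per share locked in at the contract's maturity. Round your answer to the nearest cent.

kr 1.26 per share

PV(dividends) I = 0.78·e^(−0.0898·1/12) = 0.7742
Fair forward F* = (S − I)·e^(rT) = (28.12 − 0.7742)·e^0.029933 = 27.3458 × 1.030385 = 28.1767
Market kr 29.44 > fair 28.1767: forward overpriced → cash-and-carry (borrow at r, buy the stock and collect the dividends, short the forward).
Profit at T = |F_mkt − F*| = |29.44 − 28.1767| = kr 1.26 per share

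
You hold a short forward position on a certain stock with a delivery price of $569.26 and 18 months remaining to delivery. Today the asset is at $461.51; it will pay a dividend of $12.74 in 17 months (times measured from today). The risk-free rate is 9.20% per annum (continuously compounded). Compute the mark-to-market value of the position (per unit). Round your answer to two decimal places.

PV(remaining dividends) I = 12.74·e^(−0.0920·17/12) = 11.1832
Current forward F = (S − I)·e^(rT) = (461.51 − 11.1832)·e^(0.0920·18/12) = 450.3268 × 1.147976 = 516.9644
Value (long) = (F − K)·e^(−rT) = (516.9644 − 569.26) × 0.871099 = -45.5546
Short position value = −(long value) = $45.55

$45.55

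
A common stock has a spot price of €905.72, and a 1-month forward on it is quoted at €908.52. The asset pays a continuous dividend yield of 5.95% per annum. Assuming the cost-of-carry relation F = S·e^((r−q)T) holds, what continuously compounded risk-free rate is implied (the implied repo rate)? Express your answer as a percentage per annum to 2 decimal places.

From F = S·e^((r−q)T): (r − q) = ln(F/S)/T
ln(908.52/905.72) = ln(1.003091) = 0.003086
(r − q) = 0.003086 / (1/12) = 0.037032
r = ln(F/S)/T + q = 0.037032 + 0.0595 = 0.096532
r = 9.65%

9.65%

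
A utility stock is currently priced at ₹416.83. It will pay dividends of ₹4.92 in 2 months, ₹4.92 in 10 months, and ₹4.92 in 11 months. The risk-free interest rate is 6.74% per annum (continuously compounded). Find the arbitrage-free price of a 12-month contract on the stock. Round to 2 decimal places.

₹430.77

PV(dividends) I = 4.92·e^(−0.0674·2/12) + 4.92·e^(−0.0674·10/12) + 4.92·e^(−0.0674·11/12)
I = 4.8650 + 4.6513 + 4.6252 = 14.1415
F = (S − I)·e^(rT) = (416.83 − 14.1415) · e^(0.0674·12/12)
= 402.6885 · e^0.067400 = 402.6885 × 1.069723 = ₹430.77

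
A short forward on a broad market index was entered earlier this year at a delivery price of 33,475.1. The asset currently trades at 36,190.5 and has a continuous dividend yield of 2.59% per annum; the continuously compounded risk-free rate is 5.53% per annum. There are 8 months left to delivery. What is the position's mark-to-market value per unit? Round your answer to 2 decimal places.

Current fair forward for the remaining 8 months: F = S·e^((r − q)·T), (r − q) = 0.0553 − 0.0259 = 0.0294
F = 36190.5 · e^(0.0294 × 8/12) = 36190.5 × 1.01979334 = 36906.8309
Value of long forward = (F − K)·e^(−rT) = (36906.8309 − 33475.1) · e^(−0.0553·8/12)
= 3431.7309 × 0.96380463 = 3307.52
Short position value = −(long value) = -3307.52

-3307.52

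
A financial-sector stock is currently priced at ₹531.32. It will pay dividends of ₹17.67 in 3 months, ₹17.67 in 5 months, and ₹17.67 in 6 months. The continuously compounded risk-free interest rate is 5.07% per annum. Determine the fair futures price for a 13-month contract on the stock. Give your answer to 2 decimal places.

PV(dividends) I = 17.67·e^(−0.0507·3/12) + 17.67·e^(−0.0507·5/12) + 17.67·e^(−0.0507·6/12)
I = 17.4474 + 17.3006 + 17.2277 = 51.9757
F = (S − I)·e^(rT) = (531.32 − 51.9757) · e^(0.0507·13/12)
= 479.3443 · e^0.054925 = 479.3443 × 1.056461 = ₹506.41

₹506.41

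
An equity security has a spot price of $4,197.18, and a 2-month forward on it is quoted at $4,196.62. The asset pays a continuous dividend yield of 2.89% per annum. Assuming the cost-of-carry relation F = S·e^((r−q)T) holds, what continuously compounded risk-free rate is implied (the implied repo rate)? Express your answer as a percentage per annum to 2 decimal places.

2.81%

From F = S·e^((r−q)T): (r − q) = ln(F/S)/T
ln(4196.62/4197.18) = ln(0.999867) = -0.000133
(r − q) = -0.000133 / (2/12) = -0.000798
r = ln(F/S)/T + q = -0.000798 + 0.0289 = 0.028102
r = 2.81%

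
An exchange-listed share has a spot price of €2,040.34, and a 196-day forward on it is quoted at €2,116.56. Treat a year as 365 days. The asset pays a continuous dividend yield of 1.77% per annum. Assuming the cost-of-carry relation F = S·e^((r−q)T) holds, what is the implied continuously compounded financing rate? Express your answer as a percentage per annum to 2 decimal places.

8.60%

From F = S·e^((r−q)T): (r − q) = ln(F/S)/T
ln(2116.56/2040.34) = ln(1.037357) = 0.036676
(r − q) = 0.036676 / (196/365) = 0.068300
r = ln(F/S)/T + q = 0.068300 + 0.0177 = 0.086000
r = 8.60%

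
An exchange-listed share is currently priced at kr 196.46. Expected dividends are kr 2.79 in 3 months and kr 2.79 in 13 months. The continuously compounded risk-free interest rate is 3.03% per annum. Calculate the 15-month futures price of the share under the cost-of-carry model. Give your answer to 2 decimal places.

kr 198.36

PV(dividends) I = 2.79·e^(−0.0303·3/12) + 2.79·e^(−0.0303·13/12)
I = 2.7689 + 2.6999 = 5.4688
F = (S − I)·e^(rT) = (196.46 − 5.4688) · e^(0.0303·15/12)
= 190.9912 · e^0.037875 = 190.9912 × 1.038601 = kr 198.36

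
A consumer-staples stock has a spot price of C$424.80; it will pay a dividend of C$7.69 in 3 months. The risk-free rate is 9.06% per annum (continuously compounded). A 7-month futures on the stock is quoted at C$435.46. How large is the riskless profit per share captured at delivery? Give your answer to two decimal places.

PV(dividends) I = 7.69·e^(−0.0906·3/12) = 7.5178
Fair futures F* = (S − I)·e^(rT) = (424.80 − 7.5178)·e^0.052850 = 417.2822 × 1.054271 = 439.9285
Market C$435.46 < fair 439.9285: forward underpriced → reverse cash-and-carry (short the stock, invest proceeds at r, pay the dividends, go long the forward).
Profit at T = |F_mkt − F*| = |435.46 − 439.9285| = C$4.47 per share

C$4.47 per share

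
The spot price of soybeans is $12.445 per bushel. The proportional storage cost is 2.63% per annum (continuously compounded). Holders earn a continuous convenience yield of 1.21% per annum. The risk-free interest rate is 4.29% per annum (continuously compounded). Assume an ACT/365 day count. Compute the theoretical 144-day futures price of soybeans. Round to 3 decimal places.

Net carry = r + u − y = 0.0429 + 0.0263 − 0.0121 = 0.0571
F = S·e^((r+u−y)T) = 12.445 · e^(0.0571 × 144/365) = 12.445 · e^0.022527
= 12.445 × 1.022783 = $12.729 per bushel

$12.729 per bushel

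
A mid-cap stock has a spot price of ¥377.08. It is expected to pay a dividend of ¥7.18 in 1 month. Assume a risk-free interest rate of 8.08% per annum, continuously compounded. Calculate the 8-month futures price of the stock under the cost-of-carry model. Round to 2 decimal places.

PV(dividends) I = 7.18·e^(−0.0808·1/12)
I = 7.1318
F = (S − I)·e^(rT) = (377.08 − 7.1318) · e^(0.0808·8/12)
= 369.9482 · e^0.053867 = 369.9482 × 1.055344 = ¥390.42

¥390.42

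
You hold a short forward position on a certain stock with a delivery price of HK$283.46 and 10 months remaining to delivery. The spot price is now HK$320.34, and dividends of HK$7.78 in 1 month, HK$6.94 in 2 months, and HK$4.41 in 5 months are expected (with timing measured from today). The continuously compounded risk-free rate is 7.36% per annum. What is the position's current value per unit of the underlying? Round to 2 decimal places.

PV(remaining dividends) I = 7.78·e^(−0.0736·1/12) + 6.94·e^(−0.0736·2/12) + 4.41·e^(−0.0736·5/12) = 18.8646
Current forward F = (S − I)·e^(rT) = (320.34 − 18.8646)·e^(0.0736·10/12) = 301.4754 × 1.063253 = 320.5446
Value (long) = (F − K)·e^(−rT) = (320.5446 − 283.46) × 0.940510 = 34.8784
Short position value = −(long value) = -HK$34.88

-HK$34.88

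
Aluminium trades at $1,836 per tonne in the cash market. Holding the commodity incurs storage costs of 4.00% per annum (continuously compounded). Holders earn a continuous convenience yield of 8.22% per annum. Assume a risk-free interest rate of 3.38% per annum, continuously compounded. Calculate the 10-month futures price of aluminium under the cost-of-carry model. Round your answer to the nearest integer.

Net carry = r + u − y = 0.0338 + 0.0400 − 0.0822 = -0.0084
F = S·e^((r+u−y)T) = 1836 · e^(-0.0084 × 10/12) = 1836 · e^-0.007000
= 1836 × 0.993024 = $1,823 per tonne

$1,823 per tonne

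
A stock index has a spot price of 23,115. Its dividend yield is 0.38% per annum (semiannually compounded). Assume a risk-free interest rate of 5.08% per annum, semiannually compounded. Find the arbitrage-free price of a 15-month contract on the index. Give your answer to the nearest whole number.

24,494

F = S · (1+r/2)^(2T) / (1+q/2)^(2T)
= 23115 × 1.064715 / 1.004757 = 23115 × 1.059674
F = 24,494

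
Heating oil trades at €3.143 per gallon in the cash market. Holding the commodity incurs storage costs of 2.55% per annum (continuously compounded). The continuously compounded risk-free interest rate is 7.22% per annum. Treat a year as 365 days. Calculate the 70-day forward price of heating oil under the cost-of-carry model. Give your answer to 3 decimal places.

€3.202 per gallon

Net carry = r + u − y = 0.0722 + 0.0255 − 0.0000 = 0.0977
F = S·e^((r+u−y)T) = 3.143 · e^(0.0977 × 70/365) = 3.143 · e^0.018737
= 3.143 × 1.018914 = €3.202 per gallon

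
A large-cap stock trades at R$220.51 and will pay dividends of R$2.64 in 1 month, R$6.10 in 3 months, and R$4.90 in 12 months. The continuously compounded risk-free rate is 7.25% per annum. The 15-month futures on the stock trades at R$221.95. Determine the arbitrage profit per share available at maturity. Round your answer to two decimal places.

PV(dividends) I = 2.64·e^(−0.0725·1/12) + 6.10·e^(−0.0725·3/12) + 4.90·e^(−0.0725·12/12) = 13.1719
Fair futures F* = (S − I)·e^(rT) = (220.51 − 13.1719)·e^0.090625 = 207.3381 × 1.094858 = 227.0058
Market R$221.95 < fair 227.0058: forward underpriced → reverse cash-and-carry (short the stock, invest proceeds at r, pay the dividends, go long the forward).
Profit at T = |F_mkt − F*| = |221.95 − 227.0058| = R$5.06 per share

R$5.06 per share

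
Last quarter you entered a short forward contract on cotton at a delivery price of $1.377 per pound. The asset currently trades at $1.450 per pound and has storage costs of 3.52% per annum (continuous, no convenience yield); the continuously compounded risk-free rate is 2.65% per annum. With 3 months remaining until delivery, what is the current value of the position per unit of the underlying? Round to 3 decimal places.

-$0.095 per pound

Current fair forward for the remaining 3 months: F = S·e^((r + u)·T), (r + u) = 0.0265 + 0.0352 = 0.0617
F = 1.450 · e^(0.0617 × 3/12) = 1.450 × 1.015545 = 1.4725
Value of long forward = (F − K)·e^(−rT) = (1.4725 − 1.377) · e^(−0.0265·3/12)
= 0.0955 × 0.993397 = 0.095
Short position value = −(long value) = -$0.095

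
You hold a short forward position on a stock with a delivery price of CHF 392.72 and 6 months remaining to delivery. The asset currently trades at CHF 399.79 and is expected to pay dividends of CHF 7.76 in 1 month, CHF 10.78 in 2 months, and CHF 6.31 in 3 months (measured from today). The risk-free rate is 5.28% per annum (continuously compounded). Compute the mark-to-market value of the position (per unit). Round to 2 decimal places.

PV(remaining dividends) I = 7.76·e^(−0.0528·1/12) + 10.78·e^(−0.0528·2/12) + 6.31·e^(−0.0528·3/12) = 24.6387
Current forward F = (S − I)·e^(rT) = (399.79 − 24.6387)·e^(0.0528·6/12) = 375.1513 × 1.026752 = 385.1873
Value (long) = (F − K)·e^(−rT) = (385.1873 − 392.72) × 0.973945 = -7.3364
Short position value = −(long value) = CHF 7.34

CHF 7.34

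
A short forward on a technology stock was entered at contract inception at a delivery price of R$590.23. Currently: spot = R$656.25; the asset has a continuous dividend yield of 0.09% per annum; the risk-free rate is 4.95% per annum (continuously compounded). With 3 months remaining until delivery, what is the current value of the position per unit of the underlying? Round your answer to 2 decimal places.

-R$73.13

Current fair forward for the remaining 3 months: F = S·e^((r − q)·T), (r − q) = 0.0495 − 0.0009 = 0.0486
F = 656.25 · e^(0.0486 × 3/12) = 656.25 × 1.012224 = 664.2720
Value of long forward = (F − K)·e^(−rT) = (664.2720 − 590.23) · e^(−0.0495·3/12)
= 74.0420 × 0.987701 = 73.13
Short position value = −(long value) = -R$73.13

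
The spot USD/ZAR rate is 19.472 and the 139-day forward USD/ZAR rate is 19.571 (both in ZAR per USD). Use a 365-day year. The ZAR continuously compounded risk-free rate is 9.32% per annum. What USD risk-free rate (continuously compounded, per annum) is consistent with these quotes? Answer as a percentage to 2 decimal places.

7.99%

F = S·e^((r_ZAR − r_USD)T) ⇒ r_USD = r_ZAR − ln(F/S)/T
ln(19.571/19.472) = 0.005071; /(139/365) = 0.013316
r_USD = 0.0932 − 0.013316 = 0.079884
r_USD = 7.99%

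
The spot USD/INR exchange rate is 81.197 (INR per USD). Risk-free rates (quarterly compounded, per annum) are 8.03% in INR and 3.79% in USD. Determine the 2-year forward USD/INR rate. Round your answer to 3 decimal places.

By covered interest parity, F = S · (1+r_INR/4)^(4T) / (1+r_USD/4)^(4T)
= 81.197 × 1.172349 / 1.078362 = 81.197 × 1.087157
F = 88.274 INR per USD

88.274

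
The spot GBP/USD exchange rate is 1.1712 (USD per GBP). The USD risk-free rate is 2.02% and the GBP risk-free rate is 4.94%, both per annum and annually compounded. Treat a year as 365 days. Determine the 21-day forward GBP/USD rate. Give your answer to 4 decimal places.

By covered interest parity, F = S · (1+r_USD)^T / (1+r_GBP)^T
= 1.1712 × 1.001151 / 1.002778 = 1.1712 × 0.998378
F = 1.1693 USD per GBP

1.1693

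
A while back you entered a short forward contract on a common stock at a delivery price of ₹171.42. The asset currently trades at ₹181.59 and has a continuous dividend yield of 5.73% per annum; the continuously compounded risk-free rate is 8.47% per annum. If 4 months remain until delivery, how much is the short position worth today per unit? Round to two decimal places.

Current fair forward for the remaining 4 months: F = S·e^((r − q)·T), (r − q) = 0.0847 − 0.0573 = 0.0274
F = 181.59 · e^(0.0274 × 4/12) = 181.59 × 1.009175 = 183.2561
Value of long forward = (F − K)·e^(−rT) = (183.2561 − 171.42) · e^(−0.0847·4/12)
= 11.8361 × 0.972162 = 11.51
Short position value = −(long value) = -₹11.51

-₹11.51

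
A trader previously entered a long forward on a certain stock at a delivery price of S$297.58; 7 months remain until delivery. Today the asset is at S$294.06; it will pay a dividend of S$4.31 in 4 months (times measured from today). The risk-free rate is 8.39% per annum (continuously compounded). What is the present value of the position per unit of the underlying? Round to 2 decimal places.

PV(remaining dividends) I = 4.31·e^(−0.0839·4/12) = 4.1911
Current forward F = (S − I)·e^(rT) = (294.06 − 4.1911)·e^(0.0839·7/12) = 289.8689 × 1.050159 = 304.4084
Value (long) = (F − K)·e^(−rT) = (304.4084 − 297.58) × 0.952237 = 6.5023
Value = S$6.50

S$6.50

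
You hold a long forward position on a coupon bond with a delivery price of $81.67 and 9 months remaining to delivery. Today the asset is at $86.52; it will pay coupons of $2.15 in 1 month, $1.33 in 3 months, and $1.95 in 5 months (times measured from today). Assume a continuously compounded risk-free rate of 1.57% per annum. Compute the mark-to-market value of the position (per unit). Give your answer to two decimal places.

PV(remaining coupons) I = 2.15·e^(−0.0157·1/12) + 1.33·e^(−0.0157·3/12) + 1.95·e^(−0.0157·5/12) = 5.4093
Current forward F = (S − I)·e^(rT) = (86.52 − 5.4093)·e^(0.0157·9/12) = 81.1107 × 1.011845 = 82.0715
Value (long) = (F − K)·e^(−rT) = (82.0715 − 81.67) × 0.988294 = 0.3968
Value = $0.40

$0.40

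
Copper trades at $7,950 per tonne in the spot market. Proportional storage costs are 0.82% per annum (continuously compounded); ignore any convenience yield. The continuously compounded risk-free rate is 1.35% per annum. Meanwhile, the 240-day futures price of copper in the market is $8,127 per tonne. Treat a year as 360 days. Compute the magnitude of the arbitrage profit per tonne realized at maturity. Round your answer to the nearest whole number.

$61 per tonne

Fair futures: F* = S·e^(carry·T), with carry = (r + u) = 0.0135 + 0.0082 = 0.0217
F* = 7950 · e^(0.0217 × 240/360) = 7950 · e^0.014467 = 7950 × 1.014572 = $8065.8474
Market $8127 > fair $8065.8474: forward overpriced → cash-and-carry (buy spot, short the forward).
At maturity, profit = |F_mkt − F*| = |8127 − 8065.8474| = $61 per tonne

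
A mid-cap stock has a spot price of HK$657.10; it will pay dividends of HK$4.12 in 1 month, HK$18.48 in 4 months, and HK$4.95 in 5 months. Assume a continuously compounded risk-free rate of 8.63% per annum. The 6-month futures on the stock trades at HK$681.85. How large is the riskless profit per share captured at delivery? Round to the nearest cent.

PV(dividends) I = 4.12·e^(−0.0863·1/12) + 18.48·e^(−0.0863·4/12) + 4.95·e^(−0.0863·5/12) = 26.8216
Fair futures F* = (S − I)·e^(rT) = (657.10 − 26.8216)·e^0.043150 = 630.2784 × 1.044094 = 658.0699
Market HK$681.85 > fair 658.0699: forward overpriced → cash-and-carry (borrow at r, buy the stock and collect the dividends, short the forward).
Profit at T = |F_mkt − F*| = |681.85 − 658.0699| = HK$23.78 per share

HK$23.78 per share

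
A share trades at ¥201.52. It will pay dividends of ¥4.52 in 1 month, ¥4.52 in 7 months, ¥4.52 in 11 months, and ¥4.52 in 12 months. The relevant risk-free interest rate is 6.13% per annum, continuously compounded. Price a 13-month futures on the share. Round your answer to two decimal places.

¥196.78

PV(dividends) I = 4.52·e^(−0.0613·1/12) + 4.52·e^(−0.0613·7/12) + 4.52·e^(−0.0613·11/12) + 4.52·e^(−0.0613·12/12)
I = 4.4970 + 4.3612 + 4.2730 + 4.2512 = 17.3824
F = (S − I)·e^(rT) = (201.52 − 17.3824) · e^(0.0613·13/12)
= 184.1376 · e^0.066408 = 184.1376 × 1.068663 = ¥196.78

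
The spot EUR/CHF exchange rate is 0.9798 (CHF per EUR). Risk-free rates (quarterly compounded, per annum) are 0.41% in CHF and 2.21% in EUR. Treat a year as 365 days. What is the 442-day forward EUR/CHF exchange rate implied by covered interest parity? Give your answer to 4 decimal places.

0.9587

By covered interest parity, F = S · (1+r_CHF/4)^(4T) / (1+r_EUR/4)^(4T)
= 0.9798 × 1.004975 / 1.027048 = 0.9798 × 0.978508
F = 0.9587 CHF per EUR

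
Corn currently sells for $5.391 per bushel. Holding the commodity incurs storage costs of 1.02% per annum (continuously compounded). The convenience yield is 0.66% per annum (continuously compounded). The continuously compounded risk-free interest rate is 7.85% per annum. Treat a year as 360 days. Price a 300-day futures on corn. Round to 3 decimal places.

Net carry = r + u − y = 0.0785 + 0.0102 − 0.0066 = 0.0821
F = S·e^((r+u−y)T) = 5.391 · e^(0.0821 × 300/360) = 5.391 · e^0.068417
= 5.391 × 1.070812 = $5.773 per bushel

$5.773 per bushel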